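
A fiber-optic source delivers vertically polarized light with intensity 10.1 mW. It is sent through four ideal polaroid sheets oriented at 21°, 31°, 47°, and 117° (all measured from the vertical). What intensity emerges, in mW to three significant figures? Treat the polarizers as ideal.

I ≈ 0.923 mW

I₁ = 10.1 mW · cos²(21°) = 8.803 mW.
I₂ = I₁ · cos²(10°) = 8.803 · 0.9698 = 8.537 mW.
I₃ = I₂ · cos²(16°) = 8.537 · 0.924 = 7.889 mW.
I₄ = I₃ · cos²(70°) = 7.889 · 0.117 = 0.9228 mW.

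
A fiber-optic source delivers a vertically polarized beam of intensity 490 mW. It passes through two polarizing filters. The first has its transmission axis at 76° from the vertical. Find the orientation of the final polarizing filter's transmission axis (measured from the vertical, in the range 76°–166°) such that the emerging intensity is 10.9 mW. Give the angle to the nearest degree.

θ ≈ 128°

By Malus's law, I₁ = I₀ cos²(76° − 0°) = I₀ cos²(76°) = 0.05853 I₀.
Target fraction: 10.9 / 490 mW = 0.02224 of I₀.
Need I₂/I₀ = 0.02224, so cos²(θ − 76°) = 0.02224 / 0.05853 = 0.3801.
θ − 76° = arccos(√0.3801) = 51.9°, giving θ ≈ 76 + 51.9 = 127.9°.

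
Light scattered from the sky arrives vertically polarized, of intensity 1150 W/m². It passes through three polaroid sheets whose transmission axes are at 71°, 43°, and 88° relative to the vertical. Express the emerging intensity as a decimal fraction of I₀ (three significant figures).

I/I₀ ≈ 0.0413

I₁ = 1150 W/m² · cos²(71°) = 121.9 W/m².
I₂ = I₁ · cos²(28°) = 121.9 · 0.7796 = 95.03 W/m².
I₃ = I₂ · cos²(45°) = 95.03 · 0.5 = 47.51 W/m².
Transmitted fraction = 0.04132.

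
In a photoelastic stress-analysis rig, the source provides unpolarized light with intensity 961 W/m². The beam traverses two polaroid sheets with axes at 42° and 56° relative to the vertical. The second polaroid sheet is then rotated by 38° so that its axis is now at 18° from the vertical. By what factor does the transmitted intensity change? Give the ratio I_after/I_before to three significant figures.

Before rotation:
Unpolarized light through the first polarizer → I₁ = ½ I₀, now polarized at 42°.
I₂ = I₁ cos²(56° − 42°) = 0.5 I₀ · cos²(14°) = 0.4707 I₀.
After rotation:
Unpolarized light through the first polarizer → I₁ = ½ I₀, now polarized at 42°.
I₂ = I₁ cos²(18° − 42°) = 0.5 I₀ · cos²(24°) = 0.4173 I₀.
Ratio = 0.4173 / 0.4707 = 0.8864.

I_new/I_old ≈ 0.886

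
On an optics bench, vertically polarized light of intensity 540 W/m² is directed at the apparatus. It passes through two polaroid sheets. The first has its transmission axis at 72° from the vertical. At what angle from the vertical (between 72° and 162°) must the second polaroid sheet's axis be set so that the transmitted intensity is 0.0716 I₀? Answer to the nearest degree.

θ ≈ 102°

By Malus's law, I₁ = I₀ cos²(72° − 0°) = I₀ cos²(72°) = 0.09549 I₀.
Need I₂/I₀ = 0.0716, so cos²(θ − 72°) = 0.0716 / 0.09549 = 0.7498.
θ − 72° = arccos(√0.7498) = 30.0°, giving θ ≈ 72 + 30.0 = 102.0°.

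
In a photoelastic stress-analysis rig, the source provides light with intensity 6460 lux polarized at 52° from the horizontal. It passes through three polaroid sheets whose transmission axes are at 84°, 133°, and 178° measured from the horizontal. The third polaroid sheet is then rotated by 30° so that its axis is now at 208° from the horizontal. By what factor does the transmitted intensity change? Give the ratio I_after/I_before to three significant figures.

I_new/I_old ≈ 0.134

Before rotation:
By Malus's law, I₁ = I₀ cos²(84° − 52°) = I₀ cos²(32°) = 0.7192 I₀.
I₂ = I₁ cos²(133° − 84°) = 0.7192 I₀ · cos²(49°) = 0.3095 I₀.
I₃ = I₂ cos²(178° − 133°) = 0.3095 I₀ · cos²(45°) = 0.1548 I₀.
After rotation:
I₁ = I₀ cos²(84° − 52°) = I₀ cos²(32°) = 0.7192 I₀.
I₂ = I₁ cos²(133° − 84°) = 0.7192 I₀ · cos²(49°) = 0.3095 I₀.
I₃ = I₂ cos²(208° − 133°) = 0.3095 I₀ · cos²(75°) = 0.02074 I₀.
Ratio = 0.02074 / 0.1548 = 0.134.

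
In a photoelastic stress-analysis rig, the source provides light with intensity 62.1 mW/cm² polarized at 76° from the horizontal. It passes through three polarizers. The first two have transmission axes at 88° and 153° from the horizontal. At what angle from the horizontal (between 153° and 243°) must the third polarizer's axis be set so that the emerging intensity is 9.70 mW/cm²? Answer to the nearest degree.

θ ≈ 170°

By Malus's law, I₁ = I₀ cos²(88° − 76°) = I₀ cos²(12°) = 0.9568 I₀.
I₂ = I₁ cos²(153° − 88°) = 0.9568 I₀ · cos²(65°) = 0.1709 I₀.
Target fraction: 9.70 / 62.1 mW/cm² = 0.1562 of I₀.
Need I₃/I₀ = 0.1562, so cos²(θ − 153°) = 0.1562 / 0.1709 = 0.9141.
θ − 153° = arccos(√0.9141) = 17.0°, giving θ ≈ 153 + 17.0 = 170.0°.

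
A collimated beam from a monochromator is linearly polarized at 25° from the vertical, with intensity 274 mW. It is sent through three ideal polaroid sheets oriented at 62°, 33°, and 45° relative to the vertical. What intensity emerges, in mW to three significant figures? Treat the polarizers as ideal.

I ≈ 128 mW

By Malus's law, I₁ = 274 mW · cos²(37°) = 174.8 mW.
I₂ = I₁ · cos²(29°) = 174.8 · 0.765 = 133.7 mW.
I₃ = I₂ · cos²(12°) = 133.7 · 0.9568 = 127.9 mW.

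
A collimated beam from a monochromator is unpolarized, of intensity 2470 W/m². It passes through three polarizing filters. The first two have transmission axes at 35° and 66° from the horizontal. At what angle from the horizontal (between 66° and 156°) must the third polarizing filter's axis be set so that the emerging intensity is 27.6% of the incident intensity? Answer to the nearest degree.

Unpolarized light through the first polarizer → I₁ = ½ I₀, now polarized at 35°.
I₂ = I₁ cos²(66° − 35°) = 0.5 I₀ · cos²(31°) = 0.3674 I₀.
Need I₃/I₀ = 0.276, so cos²(θ − 66°) = 0.276 / 0.3674 = 0.7513.
θ − 66° = arccos(√0.7513) = 29.9°, giving θ ≈ 66 + 29.9 = 95.9°.

θ ≈ 96°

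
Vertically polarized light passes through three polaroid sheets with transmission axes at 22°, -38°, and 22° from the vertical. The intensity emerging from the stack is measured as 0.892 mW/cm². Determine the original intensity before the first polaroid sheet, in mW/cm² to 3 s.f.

I₁ = I₀ cos²(22° − 0°) = I₀ cos²(22°) = 0.8597 I₀.
I₂ = I₁ cos²(-38° − 22°) = 0.8597 I₀ · cos²(60°) = 0.2149 I₀.
I₃ = I₂ cos²(22° + 38°) = 0.2149 I₀ · cos²(60°) = 0.05373 I₀.
So 0.892 mW/cm² = 0.05373 I₀, giving I₀ = 0.892/0.05373 = 16.6 mW/cm².

I₀ ≈ 16.6 mW/cm²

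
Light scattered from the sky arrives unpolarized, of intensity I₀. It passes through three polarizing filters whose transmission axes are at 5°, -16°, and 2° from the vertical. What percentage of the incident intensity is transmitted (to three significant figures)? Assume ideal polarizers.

≈ 39.4%

Unpolarized light through the first polarizer → I₁ = ½ I₀, now polarized at 5°.
I₂ = I₁ cos²(-16° − 5°) = 0.5 I₀ · cos²(21°) = 0.4358 I₀.
I₃ = I₂ cos²(2° + 16°) = 0.4358 I₀ · cos²(18°) = 0.3942 I₀.
That is 39.42% of the incident intensity.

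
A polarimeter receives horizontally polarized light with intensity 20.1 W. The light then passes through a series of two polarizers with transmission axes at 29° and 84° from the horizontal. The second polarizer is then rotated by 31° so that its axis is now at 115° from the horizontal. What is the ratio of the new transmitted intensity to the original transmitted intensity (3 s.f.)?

I_new/I_old ≈ 0.0148

Before rotation:
I₁ = I₀ cos²(29° − 0°) = I₀ cos²(29°) = 0.765 I₀.
I₂ = I₁ cos²(84° − 29°) = 0.765 I₀ · cos²(55°) = 0.2517 I₀.
After rotation:
I₁ = I₀ cos²(29° − 0°) = I₀ cos²(29°) = 0.765 I₀.
I₂ = I₁ cos²(115° − 29°) = 0.765 I₀ · cos²(86°) = 0.003722 I₀.
Ratio = 0.003722 / 0.2517 = 0.01479.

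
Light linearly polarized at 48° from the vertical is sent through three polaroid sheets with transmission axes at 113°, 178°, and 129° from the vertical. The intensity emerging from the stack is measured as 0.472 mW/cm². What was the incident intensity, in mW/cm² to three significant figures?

I₁ = I₀ cos²(113° − 48°) = I₀ cos²(65°) = 0.1786 I₀.
I₂ = I₁ cos²(178° − 113°) = 0.1786 I₀ · cos²(65°) = 0.0319 I₀.
I₃ = I₂ cos²(129° − 178°) = 0.0319 I₀ · cos²(49°) = 0.01373 I₀.
So 0.472 mW/cm² = 0.01373 I₀, giving I₀ = 0.472/0.01373 = 34.38 mW/cm².

I₀ ≈ 34.4 mW/cm²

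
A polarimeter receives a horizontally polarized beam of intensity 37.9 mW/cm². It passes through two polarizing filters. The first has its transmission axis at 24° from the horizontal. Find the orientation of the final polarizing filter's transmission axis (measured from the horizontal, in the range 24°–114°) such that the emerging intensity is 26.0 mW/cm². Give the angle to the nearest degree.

I₁ = I₀ cos²(24° − 0°) = I₀ cos²(24°) = 0.8346 I₀.
Target fraction: 26.0 / 37.9 mW/cm² = 0.686 of I₀.
Need I₂/I₀ = 0.686, so cos²(θ − 24°) = 0.686 / 0.8346 = 0.822.
θ − 24° = arccos(√0.822) = 25.0°, giving θ ≈ 24 + 25.0 = 49.0°.

θ ≈ 49°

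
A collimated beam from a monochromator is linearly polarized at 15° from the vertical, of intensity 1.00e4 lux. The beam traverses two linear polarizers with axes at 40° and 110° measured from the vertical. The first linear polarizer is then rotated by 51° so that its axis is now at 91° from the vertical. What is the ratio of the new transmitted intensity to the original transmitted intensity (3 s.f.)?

I_new/I_old ≈ 0.545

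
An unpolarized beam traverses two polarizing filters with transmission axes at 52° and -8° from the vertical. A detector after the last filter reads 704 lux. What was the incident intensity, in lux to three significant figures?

I₀ ≈ 5630 lux

Unpolarized light through the first polarizer → I₁ = ½ I₀, now polarized at 52°.
I₂ = I₁ cos²(-8° − 52°) = 0.5 I₀ · cos²(60°) = 0.125 I₀.
So 704 lux = 0.125 I₀, giving I₀ = 704/0.125 = 5632 lux.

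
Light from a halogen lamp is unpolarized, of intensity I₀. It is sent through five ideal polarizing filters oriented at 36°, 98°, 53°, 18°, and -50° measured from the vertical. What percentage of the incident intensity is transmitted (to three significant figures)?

≈ 0.519%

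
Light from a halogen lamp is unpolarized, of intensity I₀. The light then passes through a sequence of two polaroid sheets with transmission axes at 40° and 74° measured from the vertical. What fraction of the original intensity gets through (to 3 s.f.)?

≈ 0.344 I₀

Unpolarized light through the first polarizer → I₁ = ½ I₀, now polarized at 40°.
I₂ = I₁ cos²(74° − 40°) = 0.5 I₀ · cos²(34°) = 0.3437 I₀.
Transmitted fraction = 0.3437.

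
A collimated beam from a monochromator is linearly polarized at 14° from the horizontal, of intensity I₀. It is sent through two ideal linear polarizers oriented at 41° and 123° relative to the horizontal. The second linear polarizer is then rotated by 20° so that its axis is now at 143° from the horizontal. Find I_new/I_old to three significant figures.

I_new/I_old ≈ 2.23

Before rotation:
I₁ = I₀ cos²(41° − 14°) = I₀ cos²(27°) = 0.7939 I₀.
I₂ = I₁ cos²(123° − 41°) = 0.7939 I₀ · cos²(82°) = 0.01538 I₀.
After rotation:
I₁ = I₀ cos²(41° − 14°) = I₀ cos²(27°) = 0.7939 I₀.
Angle between axes 1 and 2: 78°. I₂ = 0.7939 I₀ · cos²(78°) = 0.03432 I₀.
Ratio = 0.03432 / 0.01538 = 2.232.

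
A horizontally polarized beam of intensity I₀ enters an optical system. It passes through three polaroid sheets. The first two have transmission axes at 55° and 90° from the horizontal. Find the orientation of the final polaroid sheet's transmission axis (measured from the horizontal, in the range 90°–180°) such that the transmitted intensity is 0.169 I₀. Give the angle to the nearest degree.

θ ≈ 119°

I₁ = I₀ cos²(55° − 0°) = I₀ cos²(55°) = 0.329 I₀.
I₂ = I₁ cos²(90° − 55°) = 0.329 I₀ · cos²(35°) = 0.2208 I₀.
Need I₃/I₀ = 0.169, so cos²(θ − 90°) = 0.169 / 0.2208 = 0.7656.
θ − 90° = arccos(√0.7656) = 29.0°, giving θ ≈ 90 + 29.0 = 119.0°.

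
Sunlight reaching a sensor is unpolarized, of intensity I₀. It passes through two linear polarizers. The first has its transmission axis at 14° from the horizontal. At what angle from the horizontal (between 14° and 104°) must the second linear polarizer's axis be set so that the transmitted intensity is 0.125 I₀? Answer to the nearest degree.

θ ≈ 74°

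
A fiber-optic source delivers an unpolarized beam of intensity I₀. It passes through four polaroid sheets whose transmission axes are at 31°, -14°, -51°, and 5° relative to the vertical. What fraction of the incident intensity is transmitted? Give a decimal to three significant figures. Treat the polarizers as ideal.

≈ 0.0499 I₀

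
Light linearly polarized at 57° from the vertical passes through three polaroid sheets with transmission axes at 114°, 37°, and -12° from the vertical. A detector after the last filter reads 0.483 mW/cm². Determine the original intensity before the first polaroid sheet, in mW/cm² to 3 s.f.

I₀ ≈ 74.8 mW/cm²

I₁ = I₀ cos²(114° − 57°) = I₀ cos²(57°) = 0.2966 I₀.
I₂ = I₁ cos²(37° − 114°) = 0.2966 I₀ · cos²(77°) = 0.01501 I₀.
I₃ = I₂ cos²(-12° − 37°) = 0.01501 I₀ · cos²(49°) = 0.006461 I₀.
So 0.483 mW/cm² = 0.006461 I₀, giving I₀ = 0.483/0.006461 = 74.76 mW/cm².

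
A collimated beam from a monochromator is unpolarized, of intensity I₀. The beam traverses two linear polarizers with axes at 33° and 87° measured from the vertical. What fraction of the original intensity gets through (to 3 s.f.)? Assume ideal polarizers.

Unpolarized light through the first polarizer → I₁ = ½ I₀, now polarized at 33°.
I₂ = I₁ cos²(87° − 33°) = 0.5 I₀ · cos²(54°) = 0.1727 I₀.
Transmitted fraction = 0.1727.

≈ 0.173 I₀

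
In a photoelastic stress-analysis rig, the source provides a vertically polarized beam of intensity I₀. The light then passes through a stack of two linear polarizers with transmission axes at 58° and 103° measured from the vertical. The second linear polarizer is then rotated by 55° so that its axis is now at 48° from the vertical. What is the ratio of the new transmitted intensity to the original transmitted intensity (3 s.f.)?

Before rotation:
By Malus's law, I₁ = I₀ cos²(58° − 0°) = I₀ cos²(58°) = 0.2808 I₀.
I₂ = I₁ cos²(103° − 58°) = 0.2808 I₀ · cos²(45°) = 0.1404 I₀.
After rotation:
I₁ = I₀ cos²(58° − 0°) = I₀ cos²(58°) = 0.2808 I₀.
I₂ = I₁ cos²(48° − 58°) = 0.2808 I₀ · cos²(10°) = 0.2723 I₀.
Ratio = 0.2723 / 0.1404 = 1.94.

I_new/I_old ≈ 1.94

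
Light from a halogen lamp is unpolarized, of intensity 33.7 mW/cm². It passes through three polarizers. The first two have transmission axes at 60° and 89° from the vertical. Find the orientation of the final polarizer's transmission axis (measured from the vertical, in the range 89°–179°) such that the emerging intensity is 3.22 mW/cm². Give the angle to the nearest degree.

θ ≈ 149°

Unpolarized light through the first polarizer → I₁ = ½ I₀, now polarized at 60°.
I₂ = I₁ cos²(89° − 60°) = 0.5 I₀ · cos²(29°) = 0.3825 I₀.
Target fraction: 3.22 / 33.7 mW/cm² = 0.09555 of I₀.
Need I₃/I₀ = 0.09555, so cos²(θ − 89°) = 0.09555 / 0.3825 = 0.2498.
θ − 89° = arccos(√0.2498) = 60.0°, giving θ ≈ 89 + 60.0 = 149.0°.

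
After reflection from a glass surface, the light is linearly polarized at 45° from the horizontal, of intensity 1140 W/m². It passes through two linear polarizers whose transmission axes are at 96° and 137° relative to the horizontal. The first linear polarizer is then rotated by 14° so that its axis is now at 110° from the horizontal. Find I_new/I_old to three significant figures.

I_new/I_old ≈ 0.629

Before rotation:
I₁ = I₀ cos²(96° − 45°) = I₀ cos²(51°) = 0.396 I₀.
I₂ = I₁ cos²(137° − 96°) = 0.396 I₀ · cos²(41°) = 0.2256 I₀.
After rotation:
I₁ = I₀ cos²(110° − 45°) = I₀ cos²(65°) = 0.1786 I₀.
I₂ = I₁ cos²(137° − 110°) = 0.1786 I₀ · cos²(27°) = 0.1418 I₀.
Ratio = 0.1418 / 0.2256 = 0.6286.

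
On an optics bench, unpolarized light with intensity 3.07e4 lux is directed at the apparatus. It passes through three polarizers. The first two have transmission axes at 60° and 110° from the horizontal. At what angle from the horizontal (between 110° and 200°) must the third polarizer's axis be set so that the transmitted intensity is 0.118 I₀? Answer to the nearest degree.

θ ≈ 151°

Unpolarized light through the first polarizer → I₁ = ½ I₀, now polarized at 60°.
I₂ = I₁ cos²(110° − 60°) = 0.5 I₀ · cos²(50°) = 0.2066 I₀.
Need I₃/I₀ = 0.118, so cos²(θ − 110°) = 0.118 / 0.2066 = 0.5712.
θ − 110° = arccos(√0.5712) = 40.9°, giving θ ≈ 110 + 40.9 = 150.9°.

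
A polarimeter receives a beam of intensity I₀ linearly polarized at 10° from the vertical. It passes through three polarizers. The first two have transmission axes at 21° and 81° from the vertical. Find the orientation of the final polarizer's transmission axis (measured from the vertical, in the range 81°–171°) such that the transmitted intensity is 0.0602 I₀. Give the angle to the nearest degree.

θ ≈ 141°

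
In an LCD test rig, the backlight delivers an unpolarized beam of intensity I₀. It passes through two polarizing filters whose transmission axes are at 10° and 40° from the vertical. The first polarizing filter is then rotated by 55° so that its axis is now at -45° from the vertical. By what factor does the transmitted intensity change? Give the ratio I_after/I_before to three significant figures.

Before rotation:
Unpolarized light through the first polarizer → I₁ = ½ I₀, now polarized at 10°.
I₂ = I₁ cos²(40° − 10°) = 0.5 I₀ · cos²(30°) = 0.375 I₀.
After rotation:
Unpolarized light through the first polarizer → I₁ = ½ I₀, now polarized at -45°.
I₂ = I₁ cos²(40° + 45°) = 0.5 I₀ · cos²(85°) = 0.003798 I₀.
Ratio = 0.003798 / 0.375 = 0.01013.

I_new/I_old ≈ 0.0101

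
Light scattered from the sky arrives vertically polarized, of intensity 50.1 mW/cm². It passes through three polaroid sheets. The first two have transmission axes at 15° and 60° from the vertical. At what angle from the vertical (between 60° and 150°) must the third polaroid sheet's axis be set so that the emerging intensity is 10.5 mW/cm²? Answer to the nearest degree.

θ ≈ 108°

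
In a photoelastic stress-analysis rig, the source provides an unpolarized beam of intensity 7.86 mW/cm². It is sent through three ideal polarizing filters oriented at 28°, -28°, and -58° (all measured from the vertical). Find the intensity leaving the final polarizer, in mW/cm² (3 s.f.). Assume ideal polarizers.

Unpolarized light through the first polarizer → I₁ = 7.86 mW/cm²/2 = 3.93 mW/cm², polarized at 28°.
I₂ = I₁ · cos²(56°) = 3.93 · 0.3127 = 1.229 mW/cm².
I₃ = I₂ · cos²(30°) = 1.229 · 0.75 = 0.9217 mW/cm².

I ≈ 0.922 mW/cm²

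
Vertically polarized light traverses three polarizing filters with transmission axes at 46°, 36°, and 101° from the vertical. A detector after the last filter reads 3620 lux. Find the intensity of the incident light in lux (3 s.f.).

I₁ = I₀ cos²(46° − 0°) = I₀ cos²(46°) = 0.4826 I₀.
I₂ = I₁ cos²(36° − 46°) = 0.4826 I₀ · cos²(10°) = 0.468 I₀.
I₃ = I₂ cos²(101° − 36°) = 0.468 I₀ · cos²(65°) = 0.08359 I₀.
So 3620 lux = 0.08359 I₀, giving I₀ = 3620/0.08359 = 4.331e+04 lux.

I₀ ≈ 4.33e4 lux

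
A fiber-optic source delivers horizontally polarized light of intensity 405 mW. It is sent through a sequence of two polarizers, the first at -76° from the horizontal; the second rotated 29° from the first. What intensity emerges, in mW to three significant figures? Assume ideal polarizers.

By Malus's law, I₁ = 405 mW · cos²(76°) = 23.7 mW.
I₂ = I₁ · cos²(29°) = 23.7 · 0.765 = 18.13 mW.

I ≈ 18.1 mW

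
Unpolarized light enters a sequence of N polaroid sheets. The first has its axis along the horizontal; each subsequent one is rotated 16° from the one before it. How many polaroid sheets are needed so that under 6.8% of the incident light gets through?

N = 27

First polarizer halves the unpolarized light: factor 1/2.
Each further stage multiplies by cos²(16°) = 0.924.
After N polarizers: T = 0.5·0.924^(N−1). Require T < 0.068 ⇒ N−1 > ln(0.068/0.5)/ln(0.924) = 25.25, so N−1 ≥ 26 and N = 27.
Check: N=27 gives T = 0.06408 < 0.068; N=26 gives T = 0.06935.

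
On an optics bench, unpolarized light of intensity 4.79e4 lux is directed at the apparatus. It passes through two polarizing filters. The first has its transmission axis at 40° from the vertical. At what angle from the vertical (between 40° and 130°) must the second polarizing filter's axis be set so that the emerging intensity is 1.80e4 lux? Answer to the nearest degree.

Unpolarized light through the first polarizer → I₁ = ½ I₀, now polarized at 40°.
Target fraction: 1.80e4 / 4.79e4 lux = 0.3758 of I₀.
Need I₂/I₀ = 0.3758, so cos²(θ − 40°) = 0.3758 / 0.5 = 0.7516.
θ − 40° = arccos(√0.7516) = 29.9°, giving θ ≈ 40 + 29.9 = 69.9°.

θ ≈ 70°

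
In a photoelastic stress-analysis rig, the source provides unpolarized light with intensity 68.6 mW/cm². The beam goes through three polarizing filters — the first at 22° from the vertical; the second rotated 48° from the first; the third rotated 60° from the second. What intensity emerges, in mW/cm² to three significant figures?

Unpolarized light through the first polarizer → I₁ = 68.6 mW/cm²/2 = 34.3 mW/cm², polarized at 22°.
I₂ = I₁ · cos²(48°) = 34.3 · 0.4477 = 15.36 mW/cm².
I₃ = I₂ · cos²(60°) = 15.36 · 0.25 = 3.839 mW/cm².

I ≈ 3.84 mW/cm²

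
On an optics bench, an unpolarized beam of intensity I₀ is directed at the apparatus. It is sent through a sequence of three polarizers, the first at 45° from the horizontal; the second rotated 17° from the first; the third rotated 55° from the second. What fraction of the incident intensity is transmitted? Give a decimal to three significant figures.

≈ 0.150 I₀

Unpolarized light through the first polarizer → I₁ = ½ I₀, now polarized at 45°.
I₂ = I₁ cos²(17°) = 0.5 · 0.9145 I₀ = 0.4573 I₀.
I₃ = I₂ cos²(55°) = 0.4573 · 0.329 I₀ = 0.1504 I₀.
Transmitted fraction = 0.1504.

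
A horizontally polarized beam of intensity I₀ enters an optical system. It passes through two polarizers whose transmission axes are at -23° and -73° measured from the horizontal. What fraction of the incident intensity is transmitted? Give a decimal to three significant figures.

By Malus's law, I₁ = I₀ cos²(-23° − 0°) = I₀ cos²(23°) = 0.8473 I₀.
I₂ = I₁ cos²(-73° + 23°) = 0.8473 I₀ · cos²(50°) = 0.3501 I₀.
Transmitted fraction = 0.3501.

≈ 0.350 I₀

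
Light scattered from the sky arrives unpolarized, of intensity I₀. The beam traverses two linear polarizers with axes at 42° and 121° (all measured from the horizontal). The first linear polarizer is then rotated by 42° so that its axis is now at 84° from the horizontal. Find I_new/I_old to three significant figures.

Before rotation:
Unpolarized light through the first polarizer → I₁ = ½ I₀, now polarized at 42°.
I₂ = I₁ cos²(121° − 42°) = 0.5 I₀ · cos²(79°) = 0.0182 I₀.
After rotation:
Unpolarized light through the first polarizer → I₁ = ½ I₀, now polarized at 84°.
I₂ = I₁ cos²(121° − 84°) = 0.5 I₀ · cos²(37°) = 0.3189 I₀.
Ratio = 0.3189 / 0.0182 = 17.52.

I_new/I_old ≈ 17.5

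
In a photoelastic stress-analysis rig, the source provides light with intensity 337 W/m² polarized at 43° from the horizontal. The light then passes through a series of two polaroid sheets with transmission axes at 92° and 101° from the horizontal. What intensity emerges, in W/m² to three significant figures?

By Malus's law, I₁ = 337 W/m² · cos²(49°) = 145 W/m².
I₂ = I₁ · cos²(9°) = 145 · 0.9755 = 141.5 W/m².

I ≈ 141 W/m²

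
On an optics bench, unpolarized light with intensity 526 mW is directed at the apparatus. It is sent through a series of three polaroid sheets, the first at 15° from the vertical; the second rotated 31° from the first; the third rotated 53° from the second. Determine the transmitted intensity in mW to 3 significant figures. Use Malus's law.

Unpolarized light through the first polarizer → I₁ = 526 mW/2 = 263 mW, polarized at 15°.
I₂ = I₁ · cos²(31°) = 263 · 0.7347 = 193.2 mW.
I₃ = I₂ · cos²(53°) = 193.2 · 0.3622 = 69.99 mW.

I ≈ 70.0 mW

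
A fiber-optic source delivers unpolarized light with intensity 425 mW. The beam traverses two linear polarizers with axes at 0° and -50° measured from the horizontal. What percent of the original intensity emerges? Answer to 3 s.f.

≈ 20.7%

Unpolarized light through the first polarizer → I₁ = 425 mW/2 = 212.5 mW, polarized at 0°.
I₂ = I₁ · cos²(50°) = 212.5 · 0.4132 = 87.8 mW.
That is 20.66% of the incident intensity.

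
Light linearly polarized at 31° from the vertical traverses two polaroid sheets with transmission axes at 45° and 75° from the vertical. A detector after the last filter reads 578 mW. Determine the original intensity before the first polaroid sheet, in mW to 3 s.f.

By Malus's law, I₁ = I₀ cos²(45° − 31°) = I₀ cos²(14°) = 0.9415 I₀.
I₂ = I₁ cos²(75° − 45°) = 0.9415 I₀ · cos²(30°) = 0.7061 I₀.
So 578 mW = 0.7061 I₀, giving I₀ = 578/0.7061 = 818.6 mW.

I₀ ≈ 819 mW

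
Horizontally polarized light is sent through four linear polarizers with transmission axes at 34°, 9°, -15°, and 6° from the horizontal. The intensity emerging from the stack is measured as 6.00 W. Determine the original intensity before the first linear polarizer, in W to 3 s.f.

I₁ = I₀ cos²(34° − 0°) = I₀ cos²(34°) = 0.6873 I₀.
I₂ = I₁ cos²(9° − 34°) = 0.6873 I₀ · cos²(25°) = 0.5645 I₀.
I₃ = I₂ cos²(-15° − 9°) = 0.5645 I₀ · cos²(24°) = 0.4712 I₀.
I₄ = I₃ cos²(6° + 15°) = 0.4712 I₀ · cos²(21°) = 0.4106 I₀.
So 6.00 W = 0.4106 I₀, giving I₀ = 6.00/0.4106 = 14.61 W.

I₀ ≈ 14.6 W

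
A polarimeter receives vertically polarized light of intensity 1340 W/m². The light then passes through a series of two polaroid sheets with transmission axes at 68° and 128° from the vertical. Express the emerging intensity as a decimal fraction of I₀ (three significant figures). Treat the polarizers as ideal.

I/I₀ ≈ 0.0351

I₁ = 1340 W/m² · cos²(68°) = 188 W/m².
I₂ = I₁ · cos²(60°) = 188 · 0.25 = 47.01 W/m².
Transmitted fraction = 0.03508.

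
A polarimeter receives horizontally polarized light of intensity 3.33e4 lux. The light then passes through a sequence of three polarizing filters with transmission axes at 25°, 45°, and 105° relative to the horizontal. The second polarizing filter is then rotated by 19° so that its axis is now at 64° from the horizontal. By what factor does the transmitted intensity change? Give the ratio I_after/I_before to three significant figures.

I_new/I_old ≈ 1.56

Before rotation:
I₁ = I₀ cos²(25° − 0°) = I₀ cos²(25°) = 0.8214 I₀.
I₂ = I₁ cos²(45° − 25°) = 0.8214 I₀ · cos²(20°) = 0.7253 I₀.
I₃ = I₂ cos²(105° − 45°) = 0.7253 I₀ · cos²(60°) = 0.1813 I₀.
After rotation:
I₁ = I₀ cos²(25° − 0°) = I₀ cos²(25°) = 0.8214 I₀.
I₂ = I₁ cos²(64° − 25°) = 0.8214 I₀ · cos²(39°) = 0.4961 I₀.
I₃ = I₂ cos²(105° − 64°) = 0.4961 I₀ · cos²(41°) = 0.2826 I₀.
Ratio = 0.2826 / 0.1813 = 1.558.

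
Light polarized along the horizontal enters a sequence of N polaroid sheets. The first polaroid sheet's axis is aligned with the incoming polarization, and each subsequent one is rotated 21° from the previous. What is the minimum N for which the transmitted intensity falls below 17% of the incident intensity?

First polarizer is aligned with the polarization: full transmission.
Each further stage multiplies by cos²(21°) = 0.8716.
After N polarizers: T = 0.8716^(N−1). Require T < 0.17 ⇒ N−1 > ln(0.17)/ln(0.8716) = 12.89, so N−1 ≥ 13 and N = 14.
Check: N=14 gives T = 0.1675 < 0.17; N=13 gives T = 0.1922.

N = 14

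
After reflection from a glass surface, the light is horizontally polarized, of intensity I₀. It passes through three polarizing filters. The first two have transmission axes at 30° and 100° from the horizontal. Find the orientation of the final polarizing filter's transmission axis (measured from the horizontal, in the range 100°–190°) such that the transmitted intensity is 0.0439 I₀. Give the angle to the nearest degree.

By Malus's law, I₁ = I₀ cos²(30° − 0°) = I₀ cos²(30°) = 0.75 I₀.
I₂ = I₁ cos²(100° − 30°) = 0.75 I₀ · cos²(70°) = 0.08773 I₀.
Need I₃/I₀ = 0.0439, so cos²(θ − 100°) = 0.0439 / 0.08773 = 0.5004.
θ − 100° = arccos(√0.5004) = 45.0°, giving θ ≈ 100 + 45.0 = 145.0°.

θ ≈ 145°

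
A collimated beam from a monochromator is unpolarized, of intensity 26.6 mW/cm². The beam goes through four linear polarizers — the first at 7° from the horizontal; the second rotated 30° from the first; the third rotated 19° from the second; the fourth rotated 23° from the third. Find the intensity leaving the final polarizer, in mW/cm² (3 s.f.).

Unpolarized light through the first polarizer → I₁ = 26.6 mW/cm²/2 = 13.3 mW/cm², polarized at 7°.
I₂ = I₁ · cos²(30°) = 13.3 · 0.75 = 9.975 mW/cm².
I₃ = I₂ · cos²(19°) = 9.975 · 0.894 = 8.918 mW/cm².
I₄ = I₃ · cos²(23°) = 8.918 · 0.8473 = 7.556 mW/cm².

I ≈ 7.56 mW/cm²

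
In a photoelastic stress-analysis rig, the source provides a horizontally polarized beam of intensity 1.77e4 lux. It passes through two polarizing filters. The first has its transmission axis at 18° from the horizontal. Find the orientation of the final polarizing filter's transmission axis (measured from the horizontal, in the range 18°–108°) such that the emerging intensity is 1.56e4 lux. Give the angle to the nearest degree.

θ ≈ 27°

I₁ = I₀ cos²(18° − 0°) = I₀ cos²(18°) = 0.9045 I₀.
Target fraction: 1.56e4 / 1.77e4 lux = 0.8814 of I₀.
Need I₂/I₀ = 0.8814, so cos²(θ − 18°) = 0.8814 / 0.9045 = 0.9744.
θ − 18° = arccos(√0.9744) = 9.2°, giving θ ≈ 18 + 9.2 = 27.2°.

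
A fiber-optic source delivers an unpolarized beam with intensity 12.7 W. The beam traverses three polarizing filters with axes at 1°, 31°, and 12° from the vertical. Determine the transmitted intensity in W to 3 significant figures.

I ≈ 4.26 W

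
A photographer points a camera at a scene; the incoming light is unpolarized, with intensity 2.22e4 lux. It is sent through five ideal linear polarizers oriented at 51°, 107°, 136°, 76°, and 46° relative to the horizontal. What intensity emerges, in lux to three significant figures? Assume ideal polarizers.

I ≈ 498 lux

Unpolarized light through the first polarizer → I₁ = 2.22e4 lux/2 = 1.11e+04 lux, polarized at 51°.
I₂ = I₁ · cos²(56°) = 1.11e+04 · 0.3127 = 3471 lux.
I₃ = I₂ · cos²(29°) = 3471 · 0.765 = 2655 lux.
I₄ = I₃ · cos²(60°) = 2655 · 0.25 = 663.8 lux.
I₅ = I₄ · cos²(30°) = 663.8 · 0.75 = 497.8 lux.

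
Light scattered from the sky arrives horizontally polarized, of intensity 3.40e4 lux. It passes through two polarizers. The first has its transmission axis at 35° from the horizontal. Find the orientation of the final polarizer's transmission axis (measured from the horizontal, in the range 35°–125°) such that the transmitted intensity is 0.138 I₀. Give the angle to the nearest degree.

By Malus's law, I₁ = I₀ cos²(35° − 0°) = I₀ cos²(35°) = 0.671 I₀.
Need I₂/I₀ = 0.138, so cos²(θ − 35°) = 0.138 / 0.671 = 0.2057.
θ − 35° = arccos(√0.2057) = 63.0°, giving θ ≈ 35 + 63.0 = 98.0°.

θ ≈ 98°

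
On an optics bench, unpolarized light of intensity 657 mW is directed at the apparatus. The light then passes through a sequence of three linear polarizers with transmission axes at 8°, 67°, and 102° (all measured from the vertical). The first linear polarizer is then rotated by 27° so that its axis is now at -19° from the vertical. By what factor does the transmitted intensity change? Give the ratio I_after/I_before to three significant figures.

Before rotation:
Unpolarized light through the first polarizer → I₁ = ½ I₀, now polarized at 8°.
I₂ = I₁ cos²(67° − 8°) = 0.5 I₀ · cos²(59°) = 0.1326 I₀.
I₃ = I₂ cos²(102° − 67°) = 0.1326 I₀ · cos²(35°) = 0.089 I₀.
After rotation:
Unpolarized light through the first polarizer → I₁ = ½ I₀, now polarized at -19°.
I₂ = I₁ cos²(67° + 19°) = 0.5 I₀ · cos²(86°) = 0.002433 I₀.
I₃ = I₂ cos²(102° − 67°) = 0.002433 I₀ · cos²(35°) = 0.001633 I₀.
Ratio = 0.001633 / 0.089 = 0.01834.

I_new/I_old ≈ 0.0183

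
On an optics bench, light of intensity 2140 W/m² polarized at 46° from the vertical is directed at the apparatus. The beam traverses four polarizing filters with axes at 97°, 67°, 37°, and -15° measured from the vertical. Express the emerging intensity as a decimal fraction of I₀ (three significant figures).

I₁ = 2140 W/m² · cos²(51°) = 847.5 W/m².
I₂ = I₁ · cos²(30°) = 847.5 · 0.75 = 635.7 W/m².
I₃ = I₂ · cos²(30°) = 635.7 · 0.75 = 476.7 W/m².
I₄ = I₃ · cos²(52°) = 476.7 · 0.379 = 180.7 W/m².
Transmitted fraction = 0.08444.

I/I₀ ≈ 0.0844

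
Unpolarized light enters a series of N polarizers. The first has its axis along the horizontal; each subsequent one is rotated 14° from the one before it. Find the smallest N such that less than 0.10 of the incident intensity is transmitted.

N = 28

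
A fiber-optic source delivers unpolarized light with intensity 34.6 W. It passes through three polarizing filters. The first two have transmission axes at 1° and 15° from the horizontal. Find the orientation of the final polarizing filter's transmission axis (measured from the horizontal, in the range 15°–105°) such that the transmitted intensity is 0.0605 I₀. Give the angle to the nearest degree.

θ ≈ 84°

Unpolarized light through the first polarizer → I₁ = ½ I₀, now polarized at 1°.
I₂ = I₁ cos²(15° − 1°) = 0.5 I₀ · cos²(14°) = 0.4707 I₀.
Need I₃/I₀ = 0.0605, so cos²(θ − 15°) = 0.0605 / 0.4707 = 0.1285.
θ − 15° = arccos(√0.1285) = 69.0°, giving θ ≈ 15 + 69.0 = 84.0°.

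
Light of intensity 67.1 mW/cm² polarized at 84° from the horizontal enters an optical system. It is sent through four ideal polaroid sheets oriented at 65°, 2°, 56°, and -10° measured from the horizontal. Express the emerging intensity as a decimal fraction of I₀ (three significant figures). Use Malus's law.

By Malus's law, I₁ = 67.1 mW/cm² · cos²(19°) = 59.99 mW/cm².
I₂ = I₁ · cos²(63°) = 59.99 · 0.2061 = 12.36 mW/cm².
I₃ = I₂ · cos²(54°) = 12.36 · 0.3455 = 4.272 mW/cm².
I₄ = I₃ · cos²(66°) = 4.272 · 0.1654 = 0.7067 mW/cm².
Transmitted fraction = 0.01053.

I/I₀ ≈ 0.0105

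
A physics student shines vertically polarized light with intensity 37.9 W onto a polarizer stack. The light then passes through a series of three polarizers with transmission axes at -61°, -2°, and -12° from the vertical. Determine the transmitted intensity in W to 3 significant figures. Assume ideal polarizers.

I₁ = 37.9 W · cos²(61°) = 8.908 W.
I₂ = I₁ · cos²(59°) = 8.908 · 0.2653 = 2.363 W.
I₃ = I₂ · cos²(10°) = 2.363 · 0.9698 = 2.292 W.

I ≈ 2.29 W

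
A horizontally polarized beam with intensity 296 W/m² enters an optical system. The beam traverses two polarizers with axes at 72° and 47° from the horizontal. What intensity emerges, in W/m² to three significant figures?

I₁ = 296 W/m² · cos²(72°) = 28.27 W/m².
I₂ = I₁ · cos²(25°) = 28.27 · 0.8214 = 23.22 W/m².

I ≈ 23.2 W/m²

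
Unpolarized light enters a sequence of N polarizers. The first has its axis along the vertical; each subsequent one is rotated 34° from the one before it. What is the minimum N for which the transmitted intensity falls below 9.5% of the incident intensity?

First polarizer halves the unpolarized light: factor 1/2.
Each further stage multiplies by cos²(34°) = 0.6873.
After N polarizers: T = 0.5·0.6873^(N−1). Require T < 0.095 ⇒ N−1 > ln(0.095/0.5)/ln(0.6873) = 4.43, so N−1 ≥ 5 and N = 6.
Check: N=6 gives T = 0.07669 < 0.095; N=5 gives T = 0.1116.

N = 6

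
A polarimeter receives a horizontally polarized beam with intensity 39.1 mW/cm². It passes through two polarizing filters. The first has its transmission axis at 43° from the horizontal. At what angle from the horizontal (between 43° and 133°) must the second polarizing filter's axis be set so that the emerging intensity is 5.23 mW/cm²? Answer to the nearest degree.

I₁ = I₀ cos²(43° − 0°) = I₀ cos²(43°) = 0.5349 I₀.
Target fraction: 5.23 / 39.1 mW/cm² = 0.1338 of I₀.
Need I₂/I₀ = 0.1338, so cos²(θ − 43°) = 0.1338 / 0.5349 = 0.2501.
θ − 43° = arccos(√0.2501) = 60.0°, giving θ ≈ 43 + 60.0 = 103.0°.

θ ≈ 103°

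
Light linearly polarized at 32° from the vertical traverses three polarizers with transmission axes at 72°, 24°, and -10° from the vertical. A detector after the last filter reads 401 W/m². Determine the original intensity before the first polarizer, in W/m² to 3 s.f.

I₀ ≈ 2220 W/m²

By Malus's law, I₁ = I₀ cos²(72° − 32°) = I₀ cos²(40°) = 0.5868 I₀.
I₂ = I₁ cos²(24° − 72°) = 0.5868 I₀ · cos²(48°) = 0.2627 I₀.
I₃ = I₂ cos²(-10° − 24°) = 0.2627 I₀ · cos²(34°) = 0.1806 I₀.
So 401 W/m² = 0.1806 I₀, giving I₀ = 401/0.1806 = 2221 W/m².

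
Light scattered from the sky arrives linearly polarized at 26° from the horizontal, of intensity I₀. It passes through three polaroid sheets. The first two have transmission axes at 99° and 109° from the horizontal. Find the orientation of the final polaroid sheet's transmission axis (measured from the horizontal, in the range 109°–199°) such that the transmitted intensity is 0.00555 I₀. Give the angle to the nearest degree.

By Malus's law, I₁ = I₀ cos²(99° − 26°) = I₀ cos²(73°) = 0.08548 I₀.
I₂ = I₁ cos²(109° − 99°) = 0.08548 I₀ · cos²(10°) = 0.0829 I₀.
Need I₃/I₀ = 0.00555, so cos²(θ − 109°) = 0.00555 / 0.0829 = 0.06695.
θ − 109° = arccos(√0.06695) = 75.0°, giving θ ≈ 109 + 75.0 = 184.0°.

θ ≈ 184°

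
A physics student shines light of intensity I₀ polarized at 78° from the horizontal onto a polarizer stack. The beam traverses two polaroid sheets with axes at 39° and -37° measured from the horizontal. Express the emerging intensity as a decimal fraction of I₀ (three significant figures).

By Malus's law, I₁ = I₀ cos²(39° − 78°) = I₀ cos²(39°) = 0.604 I₀.
I₂ = I₁ cos²(-37° − 39°) = 0.604 I₀ · cos²(76°) = 0.03535 I₀.
Transmitted fraction = 0.03535.

≈ 0.0353 I₀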